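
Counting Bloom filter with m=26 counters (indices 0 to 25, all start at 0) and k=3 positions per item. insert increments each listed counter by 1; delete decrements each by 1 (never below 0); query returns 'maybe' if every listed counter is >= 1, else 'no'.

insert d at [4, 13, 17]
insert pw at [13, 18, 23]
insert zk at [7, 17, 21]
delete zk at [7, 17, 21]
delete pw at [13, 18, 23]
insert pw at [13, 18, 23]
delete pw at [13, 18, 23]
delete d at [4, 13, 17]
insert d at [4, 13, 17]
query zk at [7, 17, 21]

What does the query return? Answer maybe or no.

Step 1: insert d at [4, 13, 17] -> counters=[0,0,0,0,1,0,0,0,0,0,0,0,0,1,0,0,0,1,0,0,0,0,0,0,0,0]
Step 2: insert pw at [13, 18, 23] -> counters=[0,0,0,0,1,0,0,0,0,0,0,0,0,2,0,0,0,1,1,0,0,0,0,1,0,0]
Step 3: insert zk at [7, 17, 21] -> counters=[0,0,0,0,1,0,0,1,0,0,0,0,0,2,0,0,0,2,1,0,0,1,0,1,0,0]
Step 4: delete zk at [7, 17, 21] -> counters=[0,0,0,0,1,0,0,0,0,0,0,0,0,2,0,0,0,1,1,0,0,0,0,1,0,0]
Step 5: delete pw at [13, 18, 23] -> counters=[0,0,0,0,1,0,0,0,0,0,0,0,0,1,0,0,0,1,0,0,0,0,0,0,0,0]
Step 6: insert pw at [13, 18, 23] -> counters=[0,0,0,0,1,0,0,0,0,0,0,0,0,2,0,0,0,1,1,0,0,0,0,1,0,0]
Step 7: delete pw at [13, 18, 23] -> counters=[0,0,0,0,1,0,0,0,0,0,0,0,0,1,0,0,0,1,0,0,0,0,0,0,0,0]
Step 8: delete d at [4, 13, 17] -> counters=[0,0,0,0,0,0,0,0,0,0,0,0,0,0,0,0,0,0,0,0,0,0,0,0,0,0]
Step 9: insert d at [4, 13, 17] -> counters=[0,0,0,0,1,0,0,0,0,0,0,0,0,1,0,0,0,1,0,0,0,0,0,0,0,0]
Query zk: check counters[7]=0 counters[17]=1 counters[21]=0 -> no

Answer: no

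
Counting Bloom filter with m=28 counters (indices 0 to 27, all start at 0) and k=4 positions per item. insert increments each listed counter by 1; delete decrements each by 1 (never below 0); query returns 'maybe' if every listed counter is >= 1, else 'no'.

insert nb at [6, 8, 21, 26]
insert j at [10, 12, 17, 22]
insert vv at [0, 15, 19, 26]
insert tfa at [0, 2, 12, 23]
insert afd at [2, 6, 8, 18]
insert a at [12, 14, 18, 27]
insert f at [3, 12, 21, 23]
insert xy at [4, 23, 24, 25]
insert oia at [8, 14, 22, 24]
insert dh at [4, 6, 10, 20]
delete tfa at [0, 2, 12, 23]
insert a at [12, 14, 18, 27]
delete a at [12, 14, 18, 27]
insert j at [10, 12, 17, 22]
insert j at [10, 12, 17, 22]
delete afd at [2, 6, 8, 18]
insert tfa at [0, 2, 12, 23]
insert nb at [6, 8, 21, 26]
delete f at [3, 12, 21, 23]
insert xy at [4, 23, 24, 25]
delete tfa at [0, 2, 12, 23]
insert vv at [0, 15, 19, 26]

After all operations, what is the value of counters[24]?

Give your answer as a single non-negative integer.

Answer: 3

Derivation:
Step 1: insert nb at [6, 8, 21, 26] -> counters=[0,0,0,0,0,0,1,0,1,0,0,0,0,0,0,0,0,0,0,0,0,1,0,0,0,0,1,0]
Step 2: insert j at [10, 12, 17, 22] -> counters=[0,0,0,0,0,0,1,0,1,0,1,0,1,0,0,0,0,1,0,0,0,1,1,0,0,0,1,0]
Step 3: insert vv at [0, 15, 19, 26] -> counters=[1,0,0,0,0,0,1,0,1,0,1,0,1,0,0,1,0,1,0,1,0,1,1,0,0,0,2,0]
Step 4: insert tfa at [0, 2, 12, 23] -> counters=[2,0,1,0,0,0,1,0,1,0,1,0,2,0,0,1,0,1,0,1,0,1,1,1,0,0,2,0]
Step 5: insert afd at [2, 6, 8, 18] -> counters=[2,0,2,0,0,0,2,0,2,0,1,0,2,0,0,1,0,1,1,1,0,1,1,1,0,0,2,0]
Step 6: insert a at [12, 14, 18, 27] -> counters=[2,0,2,0,0,0,2,0,2,0,1,0,3,0,1,1,0,1,2,1,0,1,1,1,0,0,2,1]
Step 7: insert f at [3, 12, 21, 23] -> counters=[2,0,2,1,0,0,2,0,2,0,1,0,4,0,1,1,0,1,2,1,0,2,1,2,0,0,2,1]
Step 8: insert xy at [4, 23, 24, 25] -> counters=[2,0,2,1,1,0,2,0,2,0,1,0,4,0,1,1,0,1,2,1,0,2,1,3,1,1,2,1]
Step 9: insert oia at [8, 14, 22, 24] -> counters=[2,0,2,1,1,0,2,0,3,0,1,0,4,0,2,1,0,1,2,1,0,2,2,3,2,1,2,1]
Step 10: insert dh at [4, 6, 10, 20] -> counters=[2,0,2,1,2,0,3,0,3,0,2,0,4,0,2,1,0,1,2,1,1,2,2,3,2,1,2,1]
Step 11: delete tfa at [0, 2, 12, 23] -> counters=[1,0,1,1,2,0,3,0,3,0,2,0,3,0,2,1,0,1,2,1,1,2,2,2,2,1,2,1]
Step 12: insert a at [12, 14, 18, 27] -> counters=[1,0,1,1,2,0,3,0,3,0,2,0,4,0,3,1,0,1,3,1,1,2,2,2,2,1,2,2]
Step 13: delete a at [12, 14, 18, 27] -> counters=[1,0,1,1,2,0,3,0,3,0,2,0,3,0,2,1,0,1,2,1,1,2,2,2,2,1,2,1]
Step 14: insert j at [10, 12, 17, 22] -> counters=[1,0,1,1,2,0,3,0,3,0,3,0,4,0,2,1,0,2,2,1,1,2,3,2,2,1,2,1]
Step 15: insert j at [10, 12, 17, 22] -> counters=[1,0,1,1,2,0,3,0,3,0,4,0,5,0,2,1,0,3,2,1,1,2,4,2,2,1,2,1]
Step 16: delete afd at [2, 6, 8, 18] -> counters=[1,0,0,1,2,0,2,0,2,0,4,0,5,0,2,1,0,3,1,1,1,2,4,2,2,1,2,1]
Step 17: insert tfa at [0, 2, 12, 23] -> counters=[2,0,1,1,2,0,2,0,2,0,4,0,6,0,2,1,0,3,1,1,1,2,4,3,2,1,2,1]
Step 18: insert nb at [6, 8, 21, 26] -> counters=[2,0,1,1,2,0,3,0,3,0,4,0,6,0,2,1,0,3,1,1,1,3,4,3,2,1,3,1]
Step 19: delete f at [3, 12, 21, 23] -> counters=[2,0,1,0,2,0,3,0,3,0,4,0,5,0,2,1,0,3,1,1,1,2,4,2,2,1,3,1]
Step 20: insert xy at [4, 23, 24, 25] -> counters=[2,0,1,0,3,0,3,0,3,0,4,0,5,0,2,1,0,3,1,1,1,2,4,3,3,2,3,1]
Step 21: delete tfa at [0, 2, 12, 23] -> counters=[1,0,0,0,3,0,3,0,3,0,4,0,4,0,2,1,0,3,1,1,1,2,4,2,3,2,3,1]
Step 22: insert vv at [0, 15, 19, 26] -> counters=[2,0,0,0,3,0,3,0,3,0,4,0,4,0,2,2,0,3,1,2,1,2,4,2,3,2,4,1]
Final counters=[2,0,0,0,3,0,3,0,3,0,4,0,4,0,2,2,0,3,1,2,1,2,4,2,3,2,4,1] -> counters[24]=3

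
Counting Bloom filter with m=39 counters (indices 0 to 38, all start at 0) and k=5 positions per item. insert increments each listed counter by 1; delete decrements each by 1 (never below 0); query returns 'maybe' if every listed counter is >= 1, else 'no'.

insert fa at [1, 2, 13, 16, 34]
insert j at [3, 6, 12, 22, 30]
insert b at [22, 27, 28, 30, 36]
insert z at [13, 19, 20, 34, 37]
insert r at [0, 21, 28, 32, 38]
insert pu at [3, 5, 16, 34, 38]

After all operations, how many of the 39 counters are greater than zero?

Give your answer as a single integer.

Answer: 21

Derivation:
Step 1: insert fa at [1, 2, 13, 16, 34] -> counters=[0,1,1,0,0,0,0,0,0,0,0,0,0,1,0,0,1,0,0,0,0,0,0,0,0,0,0,0,0,0,0,0,0,0,1,0,0,0,0]
Step 2: insert j at [3, 6, 12, 22, 30] -> counters=[0,1,1,1,0,0,1,0,0,0,0,0,1,1,0,0,1,0,0,0,0,0,1,0,0,0,0,0,0,0,1,0,0,0,1,0,0,0,0]
Step 3: insert b at [22, 27, 28, 30, 36] -> counters=[0,1,1,1,0,0,1,0,0,0,0,0,1,1,0,0,1,0,0,0,0,0,2,0,0,0,0,1,1,0,2,0,0,0,1,0,1,0,0]
Step 4: insert z at [13, 19, 20, 34, 37] -> counters=[0,1,1,1,0,0,1,0,0,0,0,0,1,2,0,0,1,0,0,1,1,0,2,0,0,0,0,1,1,0,2,0,0,0,2,0,1,1,0]
Step 5: insert r at [0, 21, 28, 32, 38] -> counters=[1,1,1,1,0,0,1,0,0,0,0,0,1,2,0,0,1,0,0,1,1,1,2,0,0,0,0,1,2,0,2,0,1,0,2,0,1,1,1]
Step 6: insert pu at [3, 5, 16, 34, 38] -> counters=[1,1,1,2,0,1,1,0,0,0,0,0,1,2,0,0,2,0,0,1,1,1,2,0,0,0,0,1,2,0,2,0,1,0,3,0,1,1,2]
Final counters=[1,1,1,2,0,1,1,0,0,0,0,0,1,2,0,0,2,0,0,1,1,1,2,0,0,0,0,1,2,0,2,0,1,0,3,0,1,1,2] -> 21 nonzero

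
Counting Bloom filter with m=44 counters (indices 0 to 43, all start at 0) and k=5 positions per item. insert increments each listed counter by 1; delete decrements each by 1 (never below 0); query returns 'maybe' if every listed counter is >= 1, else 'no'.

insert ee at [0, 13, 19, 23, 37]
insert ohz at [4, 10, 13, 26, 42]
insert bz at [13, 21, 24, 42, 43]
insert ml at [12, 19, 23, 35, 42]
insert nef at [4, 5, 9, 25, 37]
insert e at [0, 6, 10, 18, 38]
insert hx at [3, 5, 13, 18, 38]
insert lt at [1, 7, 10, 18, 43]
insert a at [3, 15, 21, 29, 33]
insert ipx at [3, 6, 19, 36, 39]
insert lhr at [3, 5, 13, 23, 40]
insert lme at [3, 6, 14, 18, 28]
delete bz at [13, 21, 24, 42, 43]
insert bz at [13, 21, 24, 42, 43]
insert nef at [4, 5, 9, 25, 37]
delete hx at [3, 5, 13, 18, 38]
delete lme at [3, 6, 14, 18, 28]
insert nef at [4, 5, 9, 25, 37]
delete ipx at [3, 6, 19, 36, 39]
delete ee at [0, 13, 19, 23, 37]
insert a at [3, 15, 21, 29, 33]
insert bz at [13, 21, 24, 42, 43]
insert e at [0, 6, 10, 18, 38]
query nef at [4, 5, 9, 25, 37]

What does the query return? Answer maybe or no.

Step 1: insert ee at [0, 13, 19, 23, 37] -> counters=[1,0,0,0,0,0,0,0,0,0,0,0,0,1,0,0,0,0,0,1,0,0,0,1,0,0,0,0,0,0,0,0,0,0,0,0,0,1,0,0,0,0,0,0]
Step 2: insert ohz at [4, 10, 13, 26, 42] -> counters=[1,0,0,0,1,0,0,0,0,0,1,0,0,2,0,0,0,0,0,1,0,0,0,1,0,0,1,0,0,0,0,0,0,0,0,0,0,1,0,0,0,0,1,0]
Step 3: insert bz at [13, 21, 24, 42, 43] -> counters=[1,0,0,0,1,0,0,0,0,0,1,0,0,3,0,0,0,0,0,1,0,1,0,1,1,0,1,0,0,0,0,0,0,0,0,0,0,1,0,0,0,0,2,1]
Step 4: insert ml at [12, 19, 23, 35, 42] -> counters=[1,0,0,0,1,0,0,0,0,0,1,0,1,3,0,0,0,0,0,2,0,1,0,2,1,0,1,0,0,0,0,0,0,0,0,1,0,1,0,0,0,0,3,1]
Step 5: insert nef at [4, 5, 9, 25, 37] -> counters=[1,0,0,0,2,1,0,0,0,1,1,0,1,3,0,0,0,0,0,2,0,1,0,2,1,1,1,0,0,0,0,0,0,0,0,1,0,2,0,0,0,0,3,1]
Step 6: insert e at [0, 6, 10, 18, 38] -> counters=[2,0,0,0,2,1,1,0,0,1,2,0,1,3,0,0,0,0,1,2,0,1,0,2,1,1,1,0,0,0,0,0,0,0,0,1,0,2,1,0,0,0,3,1]
Step 7: insert hx at [3, 5, 13, 18, 38] -> counters=[2,0,0,1,2,2,1,0,0,1,2,0,1,4,0,0,0,0,2,2,0,1,0,2,1,1,1,0,0,0,0,0,0,0,0,1,0,2,2,0,0,0,3,1]
Step 8: insert lt at [1, 7, 10, 18, 43] -> counters=[2,1,0,1,2,2,1,1,0,1,3,0,1,4,0,0,0,0,3,2,0,1,0,2,1,1,1,0,0,0,0,0,0,0,0,1,0,2,2,0,0,0,3,2]
Step 9: insert a at [3, 15, 21, 29, 33] -> counters=[2,1,0,2,2,2,1,1,0,1,3,0,1,4,0,1,0,0,3,2,0,2,0,2,1,1,1,0,0,1,0,0,0,1,0,1,0,2,2,0,0,0,3,2]
Step 10: insert ipx at [3, 6, 19, 36, 39] -> counters=[2,1,0,3,2,2,2,1,0,1,3,0,1,4,0,1,0,0,3,3,0,2,0,2,1,1,1,0,0,1,0,0,0,1,0,1,1,2,2,1,0,0,3,2]
Step 11: insert lhr at [3, 5, 13, 23, 40] -> counters=[2,1,0,4,2,3,2,1,0,1,3,0,1,5,0,1,0,0,3,3,0,2,0,3,1,1,1,0,0,1,0,0,0,1,0,1,1,2,2,1,1,0,3,2]
Step 12: insert lme at [3, 6, 14, 18, 28] -> counters=[2,1,0,5,2,3,3,1,0,1,3,0,1,5,1,1,0,0,4,3,0,2,0,3,1,1,1,0,1,1,0,0,0,1,0,1,1,2,2,1,1,0,3,2]
Step 13: delete bz at [13, 21, 24, 42, 43] -> counters=[2,1,0,5,2,3,3,1,0,1,3,0,1,4,1,1,0,0,4,3,0,1,0,3,0,1,1,0,1,1,0,0,0,1,0,1,1,2,2,1,1,0,2,1]
Step 14: insert bz at [13, 21, 24, 42, 43] -> counters=[2,1,0,5,2,3,3,1,0,1,3,0,1,5,1,1,0,0,4,3,0,2,0,3,1,1,1,0,1,1,0,0,0,1,0,1,1,2,2,1,1,0,3,2]
Step 15: insert nef at [4, 5, 9, 25, 37] -> counters=[2,1,0,5,3,4,3,1,0,2,3,0,1,5,1,1,0,0,4,3,0,2,0,3,1,2,1,0,1,1,0,0,0,1,0,1,1,3,2,1,1,0,3,2]
Step 16: delete hx at [3, 5, 13, 18, 38] -> counters=[2,1,0,4,3,3,3,1,0,2,3,0,1,4,1,1,0,0,3,3,0,2,0,3,1,2,1,0,1,1,0,0,0,1,0,1,1,3,1,1,1,0,3,2]
Step 17: delete lme at [3, 6, 14, 18, 28] -> counters=[2,1,0,3,3,3,2,1,0,2,3,0,1,4,0,1,0,0,2,3,0,2,0,3,1,2,1,0,0,1,0,0,0,1,0,1,1,3,1,1,1,0,3,2]
Step 18: insert nef at [4, 5, 9, 25, 37] -> counters=[2,1,0,3,4,4,2,1,0,3,3,0,1,4,0,1,0,0,2,3,0,2,0,3,1,3,1,0,0,1,0,0,0,1,0,1,1,4,1,1,1,0,3,2]
Step 19: delete ipx at [3, 6, 19, 36, 39] -> counters=[2,1,0,2,4,4,1,1,0,3,3,0,1,4,0,1,0,0,2,2,0,2,0,3,1,3,1,0,0,1,0,0,0,1,0,1,0,4,1,0,1,0,3,2]
Step 20: delete ee at [0, 13, 19, 23, 37] -> counters=[1,1,0,2,4,4,1,1,0,3,3,0,1,3,0,1,0,0,2,1,0,2,0,2,1,3,1,0,0,1,0,0,0,1,0,1,0,3,1,0,1,0,3,2]
Step 21: insert a at [3, 15, 21, 29, 33] -> counters=[1,1,0,3,4,4,1,1,0,3,3,0,1,3,0,2,0,0,2,1,0,3,0,2,1,3,1,0,0,2,0,0,0,2,0,1,0,3,1,0,1,0,3,2]
Step 22: insert bz at [13, 21, 24, 42, 43] -> counters=[1,1,0,3,4,4,1,1,0,3,3,0,1,4,0,2,0,0,2,1,0,4,0,2,2,3,1,0,0,2,0,0,0,2,0,1,0,3,1,0,1,0,4,3]
Step 23: insert e at [0, 6, 10, 18, 38] -> counters=[2,1,0,3,4,4,2,1,0,3,4,0,1,4,0,2,0,0,3,1,0,4,0,2,2,3,1,0,0,2,0,0,0,2,0,1,0,3,2,0,1,0,4,3]
Query nef: check counters[4]=4 counters[5]=4 counters[9]=3 counters[25]=3 counters[37]=3 -> maybe

Answer: maybe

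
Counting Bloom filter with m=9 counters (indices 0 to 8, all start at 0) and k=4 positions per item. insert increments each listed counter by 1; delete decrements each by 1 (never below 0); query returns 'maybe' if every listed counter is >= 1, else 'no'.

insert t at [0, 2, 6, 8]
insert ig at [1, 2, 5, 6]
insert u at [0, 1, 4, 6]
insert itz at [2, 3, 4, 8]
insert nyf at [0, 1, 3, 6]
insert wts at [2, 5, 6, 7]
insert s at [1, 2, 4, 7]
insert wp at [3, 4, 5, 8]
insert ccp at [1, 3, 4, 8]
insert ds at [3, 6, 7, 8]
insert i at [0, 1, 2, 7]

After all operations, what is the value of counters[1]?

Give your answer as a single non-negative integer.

Step 1: insert t at [0, 2, 6, 8] -> counters=[1,0,1,0,0,0,1,0,1]
Step 2: insert ig at [1, 2, 5, 6] -> counters=[1,1,2,0,0,1,2,0,1]
Step 3: insert u at [0, 1, 4, 6] -> counters=[2,2,2,0,1,1,3,0,1]
Step 4: insert itz at [2, 3, 4, 8] -> counters=[2,2,3,1,2,1,3,0,2]
Step 5: insert nyf at [0, 1, 3, 6] -> counters=[3,3,3,2,2,1,4,0,2]
Step 6: insert wts at [2, 5, 6, 7] -> counters=[3,3,4,2,2,2,5,1,2]
Step 7: insert s at [1, 2, 4, 7] -> counters=[3,4,5,2,3,2,5,2,2]
Step 8: insert wp at [3, 4, 5, 8] -> counters=[3,4,5,3,4,3,5,2,3]
Step 9: insert ccp at [1, 3, 4, 8] -> counters=[3,5,5,4,5,3,5,2,4]
Step 10: insert ds at [3, 6, 7, 8] -> counters=[3,5,5,5,5,3,6,3,5]
Step 11: insert i at [0, 1, 2, 7] -> counters=[4,6,6,5,5,3,6,4,5]
Final counters=[4,6,6,5,5,3,6,4,5] -> counters[1]=6

Answer: 6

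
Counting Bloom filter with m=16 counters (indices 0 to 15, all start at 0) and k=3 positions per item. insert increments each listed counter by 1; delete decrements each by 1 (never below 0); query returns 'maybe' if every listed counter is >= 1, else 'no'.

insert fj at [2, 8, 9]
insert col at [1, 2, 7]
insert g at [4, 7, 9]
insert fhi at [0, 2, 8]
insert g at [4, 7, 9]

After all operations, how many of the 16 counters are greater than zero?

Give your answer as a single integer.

Answer: 7

Derivation:
Step 1: insert fj at [2, 8, 9] -> counters=[0,0,1,0,0,0,0,0,1,1,0,0,0,0,0,0]
Step 2: insert col at [1, 2, 7] -> counters=[0,1,2,0,0,0,0,1,1,1,0,0,0,0,0,0]
Step 3: insert g at [4, 7, 9] -> counters=[0,1,2,0,1,0,0,2,1,2,0,0,0,0,0,0]
Step 4: insert fhi at [0, 2, 8] -> counters=[1,1,3,0,1,0,0,2,2,2,0,0,0,0,0,0]
Step 5: insert g at [4, 7, 9] -> counters=[1,1,3,0,2,0,0,3,2,3,0,0,0,0,0,0]
Final counters=[1,1,3,0,2,0,0,3,2,3,0,0,0,0,0,0] -> 7 nonzero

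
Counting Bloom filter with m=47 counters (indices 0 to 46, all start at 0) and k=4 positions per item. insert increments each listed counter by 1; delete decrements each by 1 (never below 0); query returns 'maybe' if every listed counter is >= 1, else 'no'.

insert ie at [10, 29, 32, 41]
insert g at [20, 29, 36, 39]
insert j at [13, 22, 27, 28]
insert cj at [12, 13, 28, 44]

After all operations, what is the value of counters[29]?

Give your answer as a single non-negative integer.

Step 1: insert ie at [10, 29, 32, 41] -> counters=[0,0,0,0,0,0,0,0,0,0,1,0,0,0,0,0,0,0,0,0,0,0,0,0,0,0,0,0,0,1,0,0,1,0,0,0,0,0,0,0,0,1,0,0,0,0,0]
Step 2: insert g at [20, 29, 36, 39] -> counters=[0,0,0,0,0,0,0,0,0,0,1,0,0,0,0,0,0,0,0,0,1,0,0,0,0,0,0,0,0,2,0,0,1,0,0,0,1,0,0,1,0,1,0,0,0,0,0]
Step 3: insert j at [13, 22, 27, 28] -> counters=[0,0,0,0,0,0,0,0,0,0,1,0,0,1,0,0,0,0,0,0,1,0,1,0,0,0,0,1,1,2,0,0,1,0,0,0,1,0,0,1,0,1,0,0,0,0,0]
Step 4: insert cj at [12, 13, 28, 44] -> counters=[0,0,0,0,0,0,0,0,0,0,1,0,1,2,0,0,0,0,0,0,1,0,1,0,0,0,0,1,2,2,0,0,1,0,0,0,1,0,0,1,0,1,0,0,1,0,0]
Final counters=[0,0,0,0,0,0,0,0,0,0,1,0,1,2,0,0,0,0,0,0,1,0,1,0,0,0,0,1,2,2,0,0,1,0,0,0,1,0,0,1,0,1,0,0,1,0,0] -> counters[29]=2

Answer: 2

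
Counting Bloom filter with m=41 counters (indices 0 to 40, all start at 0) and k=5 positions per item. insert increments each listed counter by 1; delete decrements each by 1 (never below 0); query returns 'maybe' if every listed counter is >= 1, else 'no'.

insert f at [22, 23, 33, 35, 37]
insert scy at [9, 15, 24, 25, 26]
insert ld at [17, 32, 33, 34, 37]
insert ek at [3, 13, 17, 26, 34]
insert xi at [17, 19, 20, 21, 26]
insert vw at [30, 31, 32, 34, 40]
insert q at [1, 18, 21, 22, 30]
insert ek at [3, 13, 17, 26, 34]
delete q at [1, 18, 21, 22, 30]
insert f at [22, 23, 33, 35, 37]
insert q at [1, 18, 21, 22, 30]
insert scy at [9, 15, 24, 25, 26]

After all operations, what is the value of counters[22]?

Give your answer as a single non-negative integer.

Step 1: insert f at [22, 23, 33, 35, 37] -> counters=[0,0,0,0,0,0,0,0,0,0,0,0,0,0,0,0,0,0,0,0,0,0,1,1,0,0,0,0,0,0,0,0,0,1,0,1,0,1,0,0,0]
Step 2: insert scy at [9, 15, 24, 25, 26] -> counters=[0,0,0,0,0,0,0,0,0,1,0,0,0,0,0,1,0,0,0,0,0,0,1,1,1,1,1,0,0,0,0,0,0,1,0,1,0,1,0,0,0]
Step 3: insert ld at [17, 32, 33, 34, 37] -> counters=[0,0,0,0,0,0,0,0,0,1,0,0,0,0,0,1,0,1,0,0,0,0,1,1,1,1,1,0,0,0,0,0,1,2,1,1,0,2,0,0,0]
Step 4: insert ek at [3, 13, 17, 26, 34] -> counters=[0,0,0,1,0,0,0,0,0,1,0,0,0,1,0,1,0,2,0,0,0,0,1,1,1,1,2,0,0,0,0,0,1,2,2,1,0,2,0,0,0]
Step 5: insert xi at [17, 19, 20, 21, 26] -> counters=[0,0,0,1,0,0,0,0,0,1,0,0,0,1,0,1,0,3,0,1,1,1,1,1,1,1,3,0,0,0,0,0,1,2,2,1,0,2,0,0,0]
Step 6: insert vw at [30, 31, 32, 34, 40] -> counters=[0,0,0,1,0,0,0,0,0,1,0,0,0,1,0,1,0,3,0,1,1,1,1,1,1,1,3,0,0,0,1,1,2,2,3,1,0,2,0,0,1]
Step 7: insert q at [1, 18, 21, 22, 30] -> counters=[0,1,0,1,0,0,0,0,0,1,0,0,0,1,0,1,0,3,1,1,1,2,2,1,1,1,3,0,0,0,2,1,2,2,3,1,0,2,0,0,1]
Step 8: insert ek at [3, 13, 17, 26, 34] -> counters=[0,1,0,2,0,0,0,0,0,1,0,0,0,2,0,1,0,4,1,1,1,2,2,1,1,1,4,0,0,0,2,1,2,2,4,1,0,2,0,0,1]
Step 9: delete q at [1, 18, 21, 22, 30] -> counters=[0,0,0,2,0,0,0,0,0,1,0,0,0,2,0,1,0,4,0,1,1,1,1,1,1,1,4,0,0,0,1,1,2,2,4,1,0,2,0,0,1]
Step 10: insert f at [22, 23, 33, 35, 37] -> counters=[0,0,0,2,0,0,0,0,0,1,0,0,0,2,0,1,0,4,0,1,1,1,2,2,1,1,4,0,0,0,1,1,2,3,4,2,0,3,0,0,1]
Step 11: insert q at [1, 18, 21, 22, 30] -> counters=[0,1,0,2,0,0,0,0,0,1,0,0,0,2,0,1,0,4,1,1,1,2,3,2,1,1,4,0,0,0,2,1,2,3,4,2,0,3,0,0,1]
Step 12: insert scy at [9, 15, 24, 25, 26] -> counters=[0,1,0,2,0,0,0,0,0,2,0,0,0,2,0,2,0,4,1,1,1,2,3,2,2,2,5,0,0,0,2,1,2,3,4,2,0,3,0,0,1]
Final counters=[0,1,0,2,0,0,0,0,0,2,0,0,0,2,0,2,0,4,1,1,1,2,3,2,2,2,5,0,0,0,2,1,2,3,4,2,0,3,0,0,1] -> counters[22]=3

Answer: 3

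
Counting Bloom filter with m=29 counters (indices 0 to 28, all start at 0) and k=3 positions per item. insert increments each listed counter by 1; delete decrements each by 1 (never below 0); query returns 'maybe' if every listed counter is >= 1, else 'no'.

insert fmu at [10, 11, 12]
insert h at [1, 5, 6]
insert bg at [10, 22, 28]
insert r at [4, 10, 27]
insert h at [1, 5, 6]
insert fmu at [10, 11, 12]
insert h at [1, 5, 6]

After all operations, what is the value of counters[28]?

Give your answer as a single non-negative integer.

Answer: 1

Derivation:
Step 1: insert fmu at [10, 11, 12] -> counters=[0,0,0,0,0,0,0,0,0,0,1,1,1,0,0,0,0,0,0,0,0,0,0,0,0,0,0,0,0]
Step 2: insert h at [1, 5, 6] -> counters=[0,1,0,0,0,1,1,0,0,0,1,1,1,0,0,0,0,0,0,0,0,0,0,0,0,0,0,0,0]
Step 3: insert bg at [10, 22, 28] -> counters=[0,1,0,0,0,1,1,0,0,0,2,1,1,0,0,0,0,0,0,0,0,0,1,0,0,0,0,0,1]
Step 4: insert r at [4, 10, 27] -> counters=[0,1,0,0,1,1,1,0,0,0,3,1,1,0,0,0,0,0,0,0,0,0,1,0,0,0,0,1,1]
Step 5: insert h at [1, 5, 6] -> counters=[0,2,0,0,1,2,2,0,0,0,3,1,1,0,0,0,0,0,0,0,0,0,1,0,0,0,0,1,1]
Step 6: insert fmu at [10, 11, 12] -> counters=[0,2,0,0,1,2,2,0,0,0,4,2,2,0,0,0,0,0,0,0,0,0,1,0,0,0,0,1,1]
Step 7: insert h at [1, 5, 6] -> counters=[0,3,0,0,1,3,3,0,0,0,4,2,2,0,0,0,0,0,0,0,0,0,1,0,0,0,0,1,1]
Final counters=[0,3,0,0,1,3,3,0,0,0,4,2,2,0,0,0,0,0,0,0,0,0,1,0,0,0,0,1,1] -> counters[28]=1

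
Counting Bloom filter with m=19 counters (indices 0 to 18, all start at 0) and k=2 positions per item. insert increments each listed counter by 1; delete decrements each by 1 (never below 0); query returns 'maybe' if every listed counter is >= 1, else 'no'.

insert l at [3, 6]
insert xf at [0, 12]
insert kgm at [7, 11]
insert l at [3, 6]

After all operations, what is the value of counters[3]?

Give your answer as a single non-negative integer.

Answer: 2

Derivation:
Step 1: insert l at [3, 6] -> counters=[0,0,0,1,0,0,1,0,0,0,0,0,0,0,0,0,0,0,0]
Step 2: insert xf at [0, 12] -> counters=[1,0,0,1,0,0,1,0,0,0,0,0,1,0,0,0,0,0,0]
Step 3: insert kgm at [7, 11] -> counters=[1,0,0,1,0,0,1,1,0,0,0,1,1,0,0,0,0,0,0]
Step 4: insert l at [3, 6] -> counters=[1,0,0,2,0,0,2,1,0,0,0,1,1,0,0,0,0,0,0]
Final counters=[1,0,0,2,0,0,2,1,0,0,0,1,1,0,0,0,0,0,0] -> counters[3]=2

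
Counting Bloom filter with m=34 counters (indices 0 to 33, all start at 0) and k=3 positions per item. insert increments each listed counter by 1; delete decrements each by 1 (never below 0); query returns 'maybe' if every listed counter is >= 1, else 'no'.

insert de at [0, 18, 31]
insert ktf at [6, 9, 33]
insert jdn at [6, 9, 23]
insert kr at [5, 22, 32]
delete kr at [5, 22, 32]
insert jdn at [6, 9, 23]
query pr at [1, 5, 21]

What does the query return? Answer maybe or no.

Answer: no

Derivation:
Step 1: insert de at [0, 18, 31] -> counters=[1,0,0,0,0,0,0,0,0,0,0,0,0,0,0,0,0,0,1,0,0,0,0,0,0,0,0,0,0,0,0,1,0,0]
Step 2: insert ktf at [6, 9, 33] -> counters=[1,0,0,0,0,0,1,0,0,1,0,0,0,0,0,0,0,0,1,0,0,0,0,0,0,0,0,0,0,0,0,1,0,1]
Step 3: insert jdn at [6, 9, 23] -> counters=[1,0,0,0,0,0,2,0,0,2,0,0,0,0,0,0,0,0,1,0,0,0,0,1,0,0,0,0,0,0,0,1,0,1]
Step 4: insert kr at [5, 22, 32] -> counters=[1,0,0,0,0,1,2,0,0,2,0,0,0,0,0,0,0,0,1,0,0,0,1,1,0,0,0,0,0,0,0,1,1,1]
Step 5: delete kr at [5, 22, 32] -> counters=[1,0,0,0,0,0,2,0,0,2,0,0,0,0,0,0,0,0,1,0,0,0,0,1,0,0,0,0,0,0,0,1,0,1]
Step 6: insert jdn at [6, 9, 23] -> counters=[1,0,0,0,0,0,3,0,0,3,0,0,0,0,0,0,0,0,1,0,0,0,0,2,0,0,0,0,0,0,0,1,0,1]
Query pr: check counters[1]=0 counters[5]=0 counters[21]=0 -> no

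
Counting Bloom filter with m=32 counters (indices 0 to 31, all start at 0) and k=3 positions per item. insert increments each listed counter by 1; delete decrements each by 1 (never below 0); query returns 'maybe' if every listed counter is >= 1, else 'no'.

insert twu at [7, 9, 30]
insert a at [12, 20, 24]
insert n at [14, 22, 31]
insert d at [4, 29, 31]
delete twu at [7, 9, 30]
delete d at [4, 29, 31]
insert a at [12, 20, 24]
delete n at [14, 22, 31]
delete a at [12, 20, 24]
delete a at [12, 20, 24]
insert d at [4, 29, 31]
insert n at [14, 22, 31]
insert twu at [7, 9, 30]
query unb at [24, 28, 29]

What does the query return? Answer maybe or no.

Step 1: insert twu at [7, 9, 30] -> counters=[0,0,0,0,0,0,0,1,0,1,0,0,0,0,0,0,0,0,0,0,0,0,0,0,0,0,0,0,0,0,1,0]
Step 2: insert a at [12, 20, 24] -> counters=[0,0,0,0,0,0,0,1,0,1,0,0,1,0,0,0,0,0,0,0,1,0,0,0,1,0,0,0,0,0,1,0]
Step 3: insert n at [14, 22, 31] -> counters=[0,0,0,0,0,0,0,1,0,1,0,0,1,0,1,0,0,0,0,0,1,0,1,0,1,0,0,0,0,0,1,1]
Step 4: insert d at [4, 29, 31] -> counters=[0,0,0,0,1,0,0,1,0,1,0,0,1,0,1,0,0,0,0,0,1,0,1,0,1,0,0,0,0,1,1,2]
Step 5: delete twu at [7, 9, 30] -> counters=[0,0,0,0,1,0,0,0,0,0,0,0,1,0,1,0,0,0,0,0,1,0,1,0,1,0,0,0,0,1,0,2]
Step 6: delete d at [4, 29, 31] -> counters=[0,0,0,0,0,0,0,0,0,0,0,0,1,0,1,0,0,0,0,0,1,0,1,0,1,0,0,0,0,0,0,1]
Step 7: insert a at [12, 20, 24] -> counters=[0,0,0,0,0,0,0,0,0,0,0,0,2,0,1,0,0,0,0,0,2,0,1,0,2,0,0,0,0,0,0,1]
Step 8: delete n at [14, 22, 31] -> counters=[0,0,0,0,0,0,0,0,0,0,0,0,2,0,0,0,0,0,0,0,2,0,0,0,2,0,0,0,0,0,0,0]
Step 9: delete a at [12, 20, 24] -> counters=[0,0,0,0,0,0,0,0,0,0,0,0,1,0,0,0,0,0,0,0,1,0,0,0,1,0,0,0,0,0,0,0]
Step 10: delete a at [12, 20, 24] -> counters=[0,0,0,0,0,0,0,0,0,0,0,0,0,0,0,0,0,0,0,0,0,0,0,0,0,0,0,0,0,0,0,0]
Step 11: insert d at [4, 29, 31] -> counters=[0,0,0,0,1,0,0,0,0,0,0,0,0,0,0,0,0,0,0,0,0,0,0,0,0,0,0,0,0,1,0,1]
Step 12: insert n at [14, 22, 31] -> counters=[0,0,0,0,1,0,0,0,0,0,0,0,0,0,1,0,0,0,0,0,0,0,1,0,0,0,0,0,0,1,0,2]
Step 13: insert twu at [7, 9, 30] -> counters=[0,0,0,0,1,0,0,1,0,1,0,0,0,0,1,0,0,0,0,0,0,0,1,0,0,0,0,0,0,1,1,2]
Query unb: check counters[24]=0 counters[28]=0 counters[29]=1 -> no

Answer: no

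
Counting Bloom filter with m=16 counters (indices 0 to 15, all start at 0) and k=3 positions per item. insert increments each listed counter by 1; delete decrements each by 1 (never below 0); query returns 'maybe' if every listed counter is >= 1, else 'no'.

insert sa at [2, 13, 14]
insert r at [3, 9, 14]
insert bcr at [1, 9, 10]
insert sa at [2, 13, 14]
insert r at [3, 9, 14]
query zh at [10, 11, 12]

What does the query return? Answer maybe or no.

Step 1: insert sa at [2, 13, 14] -> counters=[0,0,1,0,0,0,0,0,0,0,0,0,0,1,1,0]
Step 2: insert r at [3, 9, 14] -> counters=[0,0,1,1,0,0,0,0,0,1,0,0,0,1,2,0]
Step 3: insert bcr at [1, 9, 10] -> counters=[0,1,1,1,0,0,0,0,0,2,1,0,0,1,2,0]
Step 4: insert sa at [2, 13, 14] -> counters=[0,1,2,1,0,0,0,0,0,2,1,0,0,2,3,0]
Step 5: insert r at [3, 9, 14] -> counters=[0,1,2,2,0,0,0,0,0,3,1,0,0,2,4,0]
Query zh: check counters[10]=1 counters[11]=0 counters[12]=0 -> no

Answer: no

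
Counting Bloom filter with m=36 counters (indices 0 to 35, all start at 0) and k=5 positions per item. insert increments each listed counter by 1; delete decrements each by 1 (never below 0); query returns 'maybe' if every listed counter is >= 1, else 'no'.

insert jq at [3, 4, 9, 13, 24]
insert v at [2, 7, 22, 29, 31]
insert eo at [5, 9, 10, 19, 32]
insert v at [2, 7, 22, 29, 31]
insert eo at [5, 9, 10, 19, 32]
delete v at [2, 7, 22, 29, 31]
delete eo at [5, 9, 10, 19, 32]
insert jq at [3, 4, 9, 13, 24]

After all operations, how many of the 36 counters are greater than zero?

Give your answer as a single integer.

Answer: 14

Derivation:
Step 1: insert jq at [3, 4, 9, 13, 24] -> counters=[0,0,0,1,1,0,0,0,0,1,0,0,0,1,0,0,0,0,0,0,0,0,0,0,1,0,0,0,0,0,0,0,0,0,0,0]
Step 2: insert v at [2, 7, 22, 29, 31] -> counters=[0,0,1,1,1,0,0,1,0,1,0,0,0,1,0,0,0,0,0,0,0,0,1,0,1,0,0,0,0,1,0,1,0,0,0,0]
Step 3: insert eo at [5, 9, 10, 19, 32] -> counters=[0,0,1,1,1,1,0,1,0,2,1,0,0,1,0,0,0,0,0,1,0,0,1,0,1,0,0,0,0,1,0,1,1,0,0,0]
Step 4: insert v at [2, 7, 22, 29, 31] -> counters=[0,0,2,1,1,1,0,2,0,2,1,0,0,1,0,0,0,0,0,1,0,0,2,0,1,0,0,0,0,2,0,2,1,0,0,0]
Step 5: insert eo at [5, 9, 10, 19, 32] -> counters=[0,0,2,1,1,2,0,2,0,3,2,0,0,1,0,0,0,0,0,2,0,0,2,0,1,0,0,0,0,2,0,2,2,0,0,0]
Step 6: delete v at [2, 7, 22, 29, 31] -> counters=[0,0,1,1,1,2,0,1,0,3,2,0,0,1,0,0,0,0,0,2,0,0,1,0,1,0,0,0,0,1,0,1,2,0,0,0]
Step 7: delete eo at [5, 9, 10, 19, 32] -> counters=[0,0,1,1,1,1,0,1,0,2,1,0,0,1,0,0,0,0,0,1,0,0,1,0,1,0,0,0,0,1,0,1,1,0,0,0]
Step 8: insert jq at [3, 4, 9, 13, 24] -> counters=[0,0,1,2,2,1,0,1,0,3,1,0,0,2,0,0,0,0,0,1,0,0,1,0,2,0,0,0,0,1,0,1,1,0,0,0]
Final counters=[0,0,1,2,2,1,0,1,0,3,1,0,0,2,0,0,0,0,0,1,0,0,1,0,2,0,0,0,0,1,0,1,1,0,0,0] -> 14 nonzero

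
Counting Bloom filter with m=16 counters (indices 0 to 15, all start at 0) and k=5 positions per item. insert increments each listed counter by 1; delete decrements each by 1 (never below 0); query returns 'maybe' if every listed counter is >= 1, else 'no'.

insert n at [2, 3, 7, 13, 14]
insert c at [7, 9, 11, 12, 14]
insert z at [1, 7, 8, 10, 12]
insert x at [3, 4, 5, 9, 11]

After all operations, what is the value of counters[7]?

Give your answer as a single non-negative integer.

Step 1: insert n at [2, 3, 7, 13, 14] -> counters=[0,0,1,1,0,0,0,1,0,0,0,0,0,1,1,0]
Step 2: insert c at [7, 9, 11, 12, 14] -> counters=[0,0,1,1,0,0,0,2,0,1,0,1,1,1,2,0]
Step 3: insert z at [1, 7, 8, 10, 12] -> counters=[0,1,1,1,0,0,0,3,1,1,1,1,2,1,2,0]
Step 4: insert x at [3, 4, 5, 9, 11] -> counters=[0,1,1,2,1,1,0,3,1,2,1,2,2,1,2,0]
Final counters=[0,1,1,2,1,1,0,3,1,2,1,2,2,1,2,0] -> counters[7]=3

Answer: 3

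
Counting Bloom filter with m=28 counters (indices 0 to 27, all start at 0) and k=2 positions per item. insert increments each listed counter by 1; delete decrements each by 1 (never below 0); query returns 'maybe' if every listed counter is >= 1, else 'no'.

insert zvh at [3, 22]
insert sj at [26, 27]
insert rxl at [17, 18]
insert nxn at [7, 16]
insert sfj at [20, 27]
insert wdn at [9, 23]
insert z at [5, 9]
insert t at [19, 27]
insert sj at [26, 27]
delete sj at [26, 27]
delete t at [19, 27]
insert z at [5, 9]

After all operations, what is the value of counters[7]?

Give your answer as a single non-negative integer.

Answer: 1

Derivation:
Step 1: insert zvh at [3, 22] -> counters=[0,0,0,1,0,0,0,0,0,0,0,0,0,0,0,0,0,0,0,0,0,0,1,0,0,0,0,0]
Step 2: insert sj at [26, 27] -> counters=[0,0,0,1,0,0,0,0,0,0,0,0,0,0,0,0,0,0,0,0,0,0,1,0,0,0,1,1]
Step 3: insert rxl at [17, 18] -> counters=[0,0,0,1,0,0,0,0,0,0,0,0,0,0,0,0,0,1,1,0,0,0,1,0,0,0,1,1]
Step 4: insert nxn at [7, 16] -> counters=[0,0,0,1,0,0,0,1,0,0,0,0,0,0,0,0,1,1,1,0,0,0,1,0,0,0,1,1]
Step 5: insert sfj at [20, 27] -> counters=[0,0,0,1,0,0,0,1,0,0,0,0,0,0,0,0,1,1,1,0,1,0,1,0,0,0,1,2]
Step 6: insert wdn at [9, 23] -> counters=[0,0,0,1,0,0,0,1,0,1,0,0,0,0,0,0,1,1,1,0,1,0,1,1,0,0,1,2]
Step 7: insert z at [5, 9] -> counters=[0,0,0,1,0,1,0,1,0,2,0,0,0,0,0,0,1,1,1,0,1,0,1,1,0,0,1,2]
Step 8: insert t at [19, 27] -> counters=[0,0,0,1,0,1,0,1,0,2,0,0,0,0,0,0,1,1,1,1,1,0,1,1,0,0,1,3]
Step 9: insert sj at [26, 27] -> counters=[0,0,0,1,0,1,0,1,0,2,0,0,0,0,0,0,1,1,1,1,1,0,1,1,0,0,2,4]
Step 10: delete sj at [26, 27] -> counters=[0,0,0,1,0,1,0,1,0,2,0,0,0,0,0,0,1,1,1,1,1,0,1,1,0,0,1,3]
Step 11: delete t at [19, 27] -> counters=[0,0,0,1,0,1,0,1,0,2,0,0,0,0,0,0,1,1,1,0,1,0,1,1,0,0,1,2]
Step 12: insert z at [5, 9] -> counters=[0,0,0,1,0,2,0,1,0,3,0,0,0,0,0,0,1,1,1,0,1,0,1,1,0,0,1,2]
Final counters=[0,0,0,1,0,2,0,1,0,3,0,0,0,0,0,0,1,1,1,0,1,0,1,1,0,0,1,2] -> counters[7]=1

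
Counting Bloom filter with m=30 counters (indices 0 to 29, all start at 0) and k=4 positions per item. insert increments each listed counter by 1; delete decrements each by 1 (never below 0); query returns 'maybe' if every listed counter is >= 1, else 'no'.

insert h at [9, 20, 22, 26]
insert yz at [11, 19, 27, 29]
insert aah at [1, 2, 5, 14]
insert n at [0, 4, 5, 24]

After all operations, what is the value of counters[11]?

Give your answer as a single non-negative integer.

Answer: 1

Derivation:
Step 1: insert h at [9, 20, 22, 26] -> counters=[0,0,0,0,0,0,0,0,0,1,0,0,0,0,0,0,0,0,0,0,1,0,1,0,0,0,1,0,0,0]
Step 2: insert yz at [11, 19, 27, 29] -> counters=[0,0,0,0,0,0,0,0,0,1,0,1,0,0,0,0,0,0,0,1,1,0,1,0,0,0,1,1,0,1]
Step 3: insert aah at [1, 2, 5, 14] -> counters=[0,1,1,0,0,1,0,0,0,1,0,1,0,0,1,0,0,0,0,1,1,0,1,0,0,0,1,1,0,1]
Step 4: insert n at [0, 4, 5, 24] -> counters=[1,1,1,0,1,2,0,0,0,1,0,1,0,0,1,0,0,0,0,1,1,0,1,0,1,0,1,1,0,1]
Final counters=[1,1,1,0,1,2,0,0,0,1,0,1,0,0,1,0,0,0,0,1,1,0,1,0,1,0,1,1,0,1] -> counters[11]=1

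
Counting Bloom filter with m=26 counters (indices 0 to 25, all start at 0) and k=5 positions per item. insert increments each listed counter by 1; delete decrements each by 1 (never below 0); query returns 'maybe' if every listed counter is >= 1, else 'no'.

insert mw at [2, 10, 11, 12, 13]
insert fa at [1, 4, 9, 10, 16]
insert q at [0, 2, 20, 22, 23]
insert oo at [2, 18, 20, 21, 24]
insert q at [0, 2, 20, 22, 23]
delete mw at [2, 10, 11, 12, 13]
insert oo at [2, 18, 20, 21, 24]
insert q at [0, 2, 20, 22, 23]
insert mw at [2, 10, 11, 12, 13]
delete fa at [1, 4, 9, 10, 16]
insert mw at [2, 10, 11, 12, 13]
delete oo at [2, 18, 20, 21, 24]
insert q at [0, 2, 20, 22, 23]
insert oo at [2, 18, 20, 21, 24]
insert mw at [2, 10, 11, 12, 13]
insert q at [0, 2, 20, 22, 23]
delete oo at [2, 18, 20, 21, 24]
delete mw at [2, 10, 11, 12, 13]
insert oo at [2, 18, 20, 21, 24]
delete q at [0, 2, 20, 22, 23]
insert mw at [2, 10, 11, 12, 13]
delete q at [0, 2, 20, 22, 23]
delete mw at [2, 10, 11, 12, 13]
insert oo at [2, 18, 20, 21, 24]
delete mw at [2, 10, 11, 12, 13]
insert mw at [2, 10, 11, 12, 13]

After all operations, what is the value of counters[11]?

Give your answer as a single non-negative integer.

Answer: 2

Derivation:
Step 1: insert mw at [2, 10, 11, 12, 13] -> counters=[0,0,1,0,0,0,0,0,0,0,1,1,1,1,0,0,0,0,0,0,0,0,0,0,0,0]
Step 2: insert fa at [1, 4, 9, 10, 16] -> counters=[0,1,1,0,1,0,0,0,0,1,2,1,1,1,0,0,1,0,0,0,0,0,0,0,0,0]
Step 3: insert q at [0, 2, 20, 22, 23] -> counters=[1,1,2,0,1,0,0,0,0,1,2,1,1,1,0,0,1,0,0,0,1,0,1,1,0,0]
Step 4: insert oo at [2, 18, 20, 21, 24] -> counters=[1,1,3,0,1,0,0,0,0,1,2,1,1,1,0,0,1,0,1,0,2,1,1,1,1,0]
Step 5: insert q at [0, 2, 20, 22, 23] -> counters=[2,1,4,0,1,0,0,0,0,1,2,1,1,1,0,0,1,0,1,0,3,1,2,2,1,0]
Step 6: delete mw at [2, 10, 11, 12, 13] -> counters=[2,1,3,0,1,0,0,0,0,1,1,0,0,0,0,0,1,0,1,0,3,1,2,2,1,0]
Step 7: insert oo at [2, 18, 20, 21, 24] -> counters=[2,1,4,0,1,0,0,0,0,1,1,0,0,0,0,0,1,0,2,0,4,2,2,2,2,0]
Step 8: insert q at [0, 2, 20, 22, 23] -> counters=[3,1,5,0,1,0,0,0,0,1,1,0,0,0,0,0,1,0,2,0,5,2,3,3,2,0]
Step 9: insert mw at [2, 10, 11, 12, 13] -> counters=[3,1,6,0,1,0,0,0,0,1,2,1,1,1,0,0,1,0,2,0,5,2,3,3,2,0]
Step 10: delete fa at [1, 4, 9, 10, 16] -> counters=[3,0,6,0,0,0,0,0,0,0,1,1,1,1,0,0,0,0,2,0,5,2,3,3,2,0]
Step 11: insert mw at [2, 10, 11, 12, 13] -> counters=[3,0,7,0,0,0,0,0,0,0,2,2,2,2,0,0,0,0,2,0,5,2,3,3,2,0]
Step 12: delete oo at [2, 18, 20, 21, 24] -> counters=[3,0,6,0,0,0,0,0,0,0,2,2,2,2,0,0,0,0,1,0,4,1,3,3,1,0]
Step 13: insert q at [0, 2, 20, 22, 23] -> counters=[4,0,7,0,0,0,0,0,0,0,2,2,2,2,0,0,0,0,1,0,5,1,4,4,1,0]
Step 14: insert oo at [2, 18, 20, 21, 24] -> counters=[4,0,8,0,0,0,0,0,0,0,2,2,2,2,0,0,0,0,2,0,6,2,4,4,2,0]
Step 15: insert mw at [2, 10, 11, 12, 13] -> counters=[4,0,9,0,0,0,0,0,0,0,3,3,3,3,0,0,0,0,2,0,6,2,4,4,2,0]
Step 16: insert q at [0, 2, 20, 22, 23] -> counters=[5,0,10,0,0,0,0,0,0,0,3,3,3,3,0,0,0,0,2,0,7,2,5,5,2,0]
Step 17: delete oo at [2, 18, 20, 21, 24] -> counters=[5,0,9,0,0,0,0,0,0,0,3,3,3,3,0,0,0,0,1,0,6,1,5,5,1,0]
Step 18: delete mw at [2, 10, 11, 12, 13] -> counters=[5,0,8,0,0,0,0,0,0,0,2,2,2,2,0,0,0,0,1,0,6,1,5,5,1,0]
Step 19: insert oo at [2, 18, 20, 21, 24] -> counters=[5,0,9,0,0,0,0,0,0,0,2,2,2,2,0,0,0,0,2,0,7,2,5,5,2,0]
Step 20: delete q at [0, 2, 20, 22, 23] -> counters=[4,0,8,0,0,0,0,0,0,0,2,2,2,2,0,0,0,0,2,0,6,2,4,4,2,0]
Step 21: insert mw at [2, 10, 11, 12, 13] -> counters=[4,0,9,0,0,0,0,0,0,0,3,3,3,3,0,0,0,0,2,0,6,2,4,4,2,0]
Step 22: delete q at [0, 2, 20, 22, 23] -> counters=[3,0,8,0,0,0,0,0,0,0,3,3,3,3,0,0,0,0,2,0,5,2,3,3,2,0]
Step 23: delete mw at [2, 10, 11, 12, 13] -> counters=[3,0,7,0,0,0,0,0,0,0,2,2,2,2,0,0,0,0,2,0,5,2,3,3,2,0]
Step 24: insert oo at [2, 18, 20, 21, 24] -> counters=[3,0,8,0,0,0,0,0,0,0,2,2,2,2,0,0,0,0,3,0,6,3,3,3,3,0]
Step 25: delete mw at [2, 10, 11, 12, 13] -> counters=[3,0,7,0,0,0,0,0,0,0,1,1,1,1,0,0,0,0,3,0,6,3,3,3,3,0]
Step 26: insert mw at [2, 10, 11, 12, 13] -> counters=[3,0,8,0,0,0,0,0,0,0,2,2,2,2,0,0,0,0,3,0,6,3,3,3,3,0]
Final counters=[3,0,8,0,0,0,0,0,0,0,2,2,2,2,0,0,0,0,3,0,6,3,3,3,3,0] -> counters[11]=2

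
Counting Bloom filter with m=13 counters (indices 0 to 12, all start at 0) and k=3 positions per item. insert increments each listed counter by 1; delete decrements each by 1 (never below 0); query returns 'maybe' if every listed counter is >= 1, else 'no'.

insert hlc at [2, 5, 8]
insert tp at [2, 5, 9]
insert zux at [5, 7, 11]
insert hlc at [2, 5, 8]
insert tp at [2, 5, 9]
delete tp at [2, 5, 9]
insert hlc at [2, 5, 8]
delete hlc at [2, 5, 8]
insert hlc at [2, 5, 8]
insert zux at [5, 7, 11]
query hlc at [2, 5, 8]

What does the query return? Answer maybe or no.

Answer: maybe

Derivation:
Step 1: insert hlc at [2, 5, 8] -> counters=[0,0,1,0,0,1,0,0,1,0,0,0,0]
Step 2: insert tp at [2, 5, 9] -> counters=[0,0,2,0,0,2,0,0,1,1,0,0,0]
Step 3: insert zux at [5, 7, 11] -> counters=[0,0,2,0,0,3,0,1,1,1,0,1,0]
Step 4: insert hlc at [2, 5, 8] -> counters=[0,0,3,0,0,4,0,1,2,1,0,1,0]
Step 5: insert tp at [2, 5, 9] -> counters=[0,0,4,0,0,5,0,1,2,2,0,1,0]
Step 6: delete tp at [2, 5, 9] -> counters=[0,0,3,0,0,4,0,1,2,1,0,1,0]
Step 7: insert hlc at [2, 5, 8] -> counters=[0,0,4,0,0,5,0,1,3,1,0,1,0]
Step 8: delete hlc at [2, 5, 8] -> counters=[0,0,3,0,0,4,0,1,2,1,0,1,0]
Step 9: insert hlc at [2, 5, 8] -> counters=[0,0,4,0,0,5,0,1,3,1,0,1,0]
Step 10: insert zux at [5, 7, 11] -> counters=[0,0,4,0,0,6,0,2,3,1,0,2,0]
Query hlc: check counters[2]=4 counters[5]=6 counters[8]=3 -> maybe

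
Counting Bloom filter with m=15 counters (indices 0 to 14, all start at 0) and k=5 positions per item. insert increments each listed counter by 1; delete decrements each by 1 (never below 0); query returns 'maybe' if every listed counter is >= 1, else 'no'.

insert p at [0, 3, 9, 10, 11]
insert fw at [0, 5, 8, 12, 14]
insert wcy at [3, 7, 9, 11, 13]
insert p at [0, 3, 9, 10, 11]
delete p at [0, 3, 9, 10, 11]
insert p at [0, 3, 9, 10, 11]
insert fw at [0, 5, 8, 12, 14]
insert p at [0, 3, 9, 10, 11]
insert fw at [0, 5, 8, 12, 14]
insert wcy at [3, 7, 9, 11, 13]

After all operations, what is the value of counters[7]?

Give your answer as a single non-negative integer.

Answer: 2

Derivation:
Step 1: insert p at [0, 3, 9, 10, 11] -> counters=[1,0,0,1,0,0,0,0,0,1,1,1,0,0,0]
Step 2: insert fw at [0, 5, 8, 12, 14] -> counters=[2,0,0,1,0,1,0,0,1,1,1,1,1,0,1]
Step 3: insert wcy at [3, 7, 9, 11, 13] -> counters=[2,0,0,2,0,1,0,1,1,2,1,2,1,1,1]
Step 4: insert p at [0, 3, 9, 10, 11] -> counters=[3,0,0,3,0,1,0,1,1,3,2,3,1,1,1]
Step 5: delete p at [0, 3, 9, 10, 11] -> counters=[2,0,0,2,0,1,0,1,1,2,1,2,1,1,1]
Step 6: insert p at [0, 3, 9, 10, 11] -> counters=[3,0,0,3,0,1,0,1,1,3,2,3,1,1,1]
Step 7: insert fw at [0, 5, 8, 12, 14] -> counters=[4,0,0,3,0,2,0,1,2,3,2,3,2,1,2]
Step 8: insert p at [0, 3, 9, 10, 11] -> counters=[5,0,0,4,0,2,0,1,2,4,3,4,2,1,2]
Step 9: insert fw at [0, 5, 8, 12, 14] -> counters=[6,0,0,4,0,3,0,1,3,4,3,4,3,1,3]
Step 10: insert wcy at [3, 7, 9, 11, 13] -> counters=[6,0,0,5,0,3,0,2,3,5,3,5,3,2,3]
Final counters=[6,0,0,5,0,3,0,2,3,5,3,5,3,2,3] -> counters[7]=2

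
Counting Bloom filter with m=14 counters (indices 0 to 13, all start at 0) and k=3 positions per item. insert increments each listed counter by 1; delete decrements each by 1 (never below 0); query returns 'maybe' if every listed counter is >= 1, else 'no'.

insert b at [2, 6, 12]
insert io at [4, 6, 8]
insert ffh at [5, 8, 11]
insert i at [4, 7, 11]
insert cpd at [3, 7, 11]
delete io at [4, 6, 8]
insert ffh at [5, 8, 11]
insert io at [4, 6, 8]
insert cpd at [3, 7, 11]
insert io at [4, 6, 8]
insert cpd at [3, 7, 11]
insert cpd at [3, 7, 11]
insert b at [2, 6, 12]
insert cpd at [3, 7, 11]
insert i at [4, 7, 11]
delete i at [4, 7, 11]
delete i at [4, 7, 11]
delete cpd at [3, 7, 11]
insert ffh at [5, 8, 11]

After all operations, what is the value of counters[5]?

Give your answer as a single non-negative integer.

Step 1: insert b at [2, 6, 12] -> counters=[0,0,1,0,0,0,1,0,0,0,0,0,1,0]
Step 2: insert io at [4, 6, 8] -> counters=[0,0,1,0,1,0,2,0,1,0,0,0,1,0]
Step 3: insert ffh at [5, 8, 11] -> counters=[0,0,1,0,1,1,2,0,2,0,0,1,1,0]
Step 4: insert i at [4, 7, 11] -> counters=[0,0,1,0,2,1,2,1,2,0,0,2,1,0]
Step 5: insert cpd at [3, 7, 11] -> counters=[0,0,1,1,2,1,2,2,2,0,0,3,1,0]
Step 6: delete io at [4, 6, 8] -> counters=[0,0,1,1,1,1,1,2,1,0,0,3,1,0]
Step 7: insert ffh at [5, 8, 11] -> counters=[0,0,1,1,1,2,1,2,2,0,0,4,1,0]
Step 8: insert io at [4, 6, 8] -> counters=[0,0,1,1,2,2,2,2,3,0,0,4,1,0]
Step 9: insert cpd at [3, 7, 11] -> counters=[0,0,1,2,2,2,2,3,3,0,0,5,1,0]
Step 10: insert io at [4, 6, 8] -> counters=[0,0,1,2,3,2,3,3,4,0,0,5,1,0]
Step 11: insert cpd at [3, 7, 11] -> counters=[0,0,1,3,3,2,3,4,4,0,0,6,1,0]
Step 12: insert cpd at [3, 7, 11] -> counters=[0,0,1,4,3,2,3,5,4,0,0,7,1,0]
Step 13: insert b at [2, 6, 12] -> counters=[0,0,2,4,3,2,4,5,4,0,0,7,2,0]
Step 14: insert cpd at [3, 7, 11] -> counters=[0,0,2,5,3,2,4,6,4,0,0,8,2,0]
Step 15: insert i at [4, 7, 11] -> counters=[0,0,2,5,4,2,4,7,4,0,0,9,2,0]
Step 16: delete i at [4, 7, 11] -> counters=[0,0,2,5,3,2,4,6,4,0,0,8,2,0]
Step 17: delete i at [4, 7, 11] -> counters=[0,0,2,5,2,2,4,5,4,0,0,7,2,0]
Step 18: delete cpd at [3, 7, 11] -> counters=[0,0,2,4,2,2,4,4,4,0,0,6,2,0]
Step 19: insert ffh at [5, 8, 11] -> counters=[0,0,2,4,2,3,4,4,5,0,0,7,2,0]
Final counters=[0,0,2,4,2,3,4,4,5,0,0,7,2,0] -> counters[5]=3

Answer: 3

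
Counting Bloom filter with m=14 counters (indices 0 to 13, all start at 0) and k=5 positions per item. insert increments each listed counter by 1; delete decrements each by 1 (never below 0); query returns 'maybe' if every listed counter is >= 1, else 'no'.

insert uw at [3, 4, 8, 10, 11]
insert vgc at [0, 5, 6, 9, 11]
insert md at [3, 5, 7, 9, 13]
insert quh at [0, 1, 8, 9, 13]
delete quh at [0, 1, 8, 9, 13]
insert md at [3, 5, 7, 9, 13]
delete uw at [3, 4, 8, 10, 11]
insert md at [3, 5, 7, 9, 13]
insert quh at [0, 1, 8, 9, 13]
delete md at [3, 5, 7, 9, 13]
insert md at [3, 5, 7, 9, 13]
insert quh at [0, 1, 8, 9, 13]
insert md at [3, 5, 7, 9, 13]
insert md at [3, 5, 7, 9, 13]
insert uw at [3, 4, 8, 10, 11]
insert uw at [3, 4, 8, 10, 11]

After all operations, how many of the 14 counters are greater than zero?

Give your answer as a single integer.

Answer: 12

Derivation:
Step 1: insert uw at [3, 4, 8, 10, 11] -> counters=[0,0,0,1,1,0,0,0,1,0,1,1,0,0]
Step 2: insert vgc at [0, 5, 6, 9, 11] -> counters=[1,0,0,1,1,1,1,0,1,1,1,2,0,0]
Step 3: insert md at [3, 5, 7, 9, 13] -> counters=[1,0,0,2,1,2,1,1,1,2,1,2,0,1]
Step 4: insert quh at [0, 1, 8, 9, 13] -> counters=[2,1,0,2,1,2,1,1,2,3,1,2,0,2]
Step 5: delete quh at [0, 1, 8, 9, 13] -> counters=[1,0,0,2,1,2,1,1,1,2,1,2,0,1]
Step 6: insert md at [3, 5, 7, 9, 13] -> counters=[1,0,0,3,1,3,1,2,1,3,1,2,0,2]
Step 7: delete uw at [3, 4, 8, 10, 11] -> counters=[1,0,0,2,0,3,1,2,0,3,0,1,0,2]
Step 8: insert md at [3, 5, 7, 9, 13] -> counters=[1,0,0,3,0,4,1,3,0,4,0,1,0,3]
Step 9: insert quh at [0, 1, 8, 9, 13] -> counters=[2,1,0,3,0,4,1,3,1,5,0,1,0,4]
Step 10: delete md at [3, 5, 7, 9, 13] -> counters=[2,1,0,2,0,3,1,2,1,4,0,1,0,3]
Step 11: insert md at [3, 5, 7, 9, 13] -> counters=[2,1,0,3,0,4,1,3,1,5,0,1,0,4]
Step 12: insert quh at [0, 1, 8, 9, 13] -> counters=[3,2,0,3,0,4,1,3,2,6,0,1,0,5]
Step 13: insert md at [3, 5, 7, 9, 13] -> counters=[3,2,0,4,0,5,1,4,2,7,0,1,0,6]
Step 14: insert md at [3, 5, 7, 9, 13] -> counters=[3,2,0,5,0,6,1,5,2,8,0,1,0,7]
Step 15: insert uw at [3, 4, 8, 10, 11] -> counters=[3,2,0,6,1,6,1,5,3,8,1,2,0,7]
Step 16: insert uw at [3, 4, 8, 10, 11] -> counters=[3,2,0,7,2,6,1,5,4,8,2,3,0,7]
Final counters=[3,2,0,7,2,6,1,5,4,8,2,3,0,7] -> 12 nonzero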